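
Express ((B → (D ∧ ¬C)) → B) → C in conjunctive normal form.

¬B ∨ C

((B → (D ∧ ¬C)) → B) → C
≡ ¬((B → (D ∧ ¬C)) → B) ∨ C   [eliminate →]
≡ ¬(¬(B → (D ∧ ¬C)) ∨ B) ∨ C   [eliminate →]
≡ ¬(¬(¬B ∨ (D ∧ ¬C)) ∨ B) ∨ C   [eliminate →]
≡ (¬¬(¬B ∨ (D ∧ ¬C)) ∧ ¬B) ∨ C   [De Morgan]
≡ ((¬B ∨ (D ∧ ¬C)) ∧ ¬B) ∨ C   [double negation]
≡ (¬B ∨ D ∨ C) ∧ (¬B ∨ ¬C ∨ C) ∧ (¬B ∨ C)   [distribute ∨ over ∧]
≡ ¬B ∨ C   [simplify]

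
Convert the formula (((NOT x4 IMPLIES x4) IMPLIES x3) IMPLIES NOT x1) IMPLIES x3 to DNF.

(((NOT x4 IMPLIES x4) IMPLIES x3) IMPLIES NOT x1) IMPLIES x3
= NOT (((NOT x4 IMPLIES x4) IMPLIES x3) IMPLIES NOT x1) OR x3   — eliminate IMPLIES
= NOT (NOT ((NOT x4 IMPLIES x4) IMPLIES x3) OR NOT x1) OR x3   — eliminate IMPLIES
= NOT (NOT (NOT (NOT x4 IMPLIES x4) OR x3) OR NOT x1) OR x3   — eliminate IMPLIES
= NOT (NOT (NOT (NOT NOT x4 OR x4) OR x3) OR NOT x1) OR x3   — eliminate IMPLIES
= (NOT NOT (NOT (NOT NOT x4 OR x4) OR x3) AND NOT NOT x1) OR x3   — De Morgan
= ((NOT (NOT NOT x4 OR x4) OR x3) AND NOT NOT x1) OR x3   — double negation
= (((NOT NOT NOT x4 AND NOT x4) OR x3) AND NOT NOT x1) OR x3   — De Morgan
= (((NOT x4 AND NOT x4) OR x3) AND NOT NOT x1) OR x3   — double negation
= (((NOT x4 AND NOT x4) OR x3) AND x1) OR x3   — double negation
= (NOT x4 AND NOT x4 AND x1) OR (x3 AND x1) OR x3   — distribute AND over OR
= (NOT x4 AND x1) OR x3   — simplify

(NOT x4 AND x1) OR x3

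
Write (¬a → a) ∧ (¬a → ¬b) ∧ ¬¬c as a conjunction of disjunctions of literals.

(¬a → a) ∧ (¬a → ¬b) ∧ ¬¬c
≡ (¬¬a ∨ a) ∧ (¬a → ¬b) ∧ ¬¬c   — eliminate →
≡ (¬¬a ∨ a) ∧ (¬¬a ∨ ¬b) ∧ ¬¬c   — eliminate →
≡ (a ∨ a) ∧ (¬¬a ∨ ¬b) ∧ ¬¬c   — double negation
≡ (a ∨ a) ∧ (a ∨ ¬b) ∧ ¬¬c   — double negation
≡ (a ∨ a) ∧ (a ∨ ¬b) ∧ c   — double negation
≡ a ∧ c   — simplify

a ∧ c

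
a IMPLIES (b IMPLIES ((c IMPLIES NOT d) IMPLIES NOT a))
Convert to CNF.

(NOT a OR NOT b OR c) AND (NOT a OR NOT b OR d)

a IMPLIES (b IMPLIES ((c IMPLIES NOT d) IMPLIES NOT a))
= NOT a OR (b IMPLIES ((c IMPLIES NOT d) IMPLIES NOT a))   (eliminate IMPLIES)
= NOT a OR NOT b OR ((c IMPLIES NOT d) IMPLIES NOT a)   (eliminate IMPLIES)
= NOT a OR NOT b OR NOT (c IMPLIES NOT d) OR NOT a   (eliminate IMPLIES)
= NOT a OR NOT b OR NOT (NOT c OR NOT d) OR NOT a   (eliminate IMPLIES)
= NOT a OR NOT b OR (NOT NOT c AND NOT NOT d) OR NOT a   (De Morgan)
= NOT a OR NOT b OR (c AND NOT NOT d) OR NOT a   (double negation)
= NOT a OR NOT b OR (c AND d) OR NOT a   (double negation)
= (NOT a OR NOT b OR c OR NOT a) AND (NOT a OR NOT b OR d OR NOT a)   (distribute OR over AND)
= (NOT a OR NOT b OR c) AND (NOT a OR NOT b OR d)   (simplify)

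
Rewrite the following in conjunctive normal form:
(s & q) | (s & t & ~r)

s & (q | t) & (q | ~r)

(s & q) | (s & t & ~r)
≡ (s | s) & (s | t) & (s | ~r) & (q | s) & (q | t) & (q | ~r)   [distribute | over &]
≡ s & (q | t) & (q | ~r)   [simplify]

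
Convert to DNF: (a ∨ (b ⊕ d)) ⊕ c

(a ∨ (b ⊕ d)) ⊕ c
= ((a ∨ (b ⊕ d)) ∧ ¬c) ∨ (¬(a ∨ (b ⊕ d)) ∧ c)   [expand ⊕]
= ((a ∨ (b ∧ ¬d) ∨ (¬b ∧ d)) ∧ ¬c) ∨ (¬(a ∨ (b ⊕ d)) ∧ c)   [expand ⊕]
= ((a ∨ (b ∧ ¬d) ∨ (¬b ∧ d)) ∧ ¬c) ∨ (¬(a ∨ (b ∧ ¬d) ∨ (¬b ∧ d)) ∧ c)   [expand ⊕]
= ((a ∨ (b ∧ ¬d) ∨ (¬b ∧ d)) ∧ ¬c) ∨ (¬a ∧ ¬(b ∧ ¬d) ∧ ¬(¬b ∧ d) ∧ c)   [De Morgan]
= ((a ∨ (b ∧ ¬d) ∨ (¬b ∧ d)) ∧ ¬c) ∨ (¬a ∧ (¬b ∨ ¬¬d) ∧ ¬(¬b ∧ d) ∧ c)   [De Morgan]
= ((a ∨ (b ∧ ¬d) ∨ (¬b ∧ d)) ∧ ¬c) ∨ (¬a ∧ (¬b ∨ d) ∧ ¬(¬b ∧ d) ∧ c)   [double negation]
= ((a ∨ (b ∧ ¬d) ∨ (¬b ∧ d)) ∧ ¬c) ∨ (¬a ∧ (¬b ∨ d) ∧ (¬¬b ∨ ¬d) ∧ c)   [De Morgan]
= ((a ∨ (b ∧ ¬d) ∨ (¬b ∧ d)) ∧ ¬c) ∨ (¬a ∧ (¬b ∨ d) ∧ (b ∨ ¬d) ∧ c)   [double negation]
= (a ∧ ¬c) ∨ (b ∧ ¬d ∧ ¬c) ∨ (¬b ∧ d ∧ ¬c) ∨ (¬a ∧ ¬b ∧ b ∧ c) ∨ (¬a ∧ ¬b ∧ ¬d ∧ c) ∨ (¬a ∧ d ∧ b ∧ c) ∨ (¬a ∧ d ∧ ¬d ∧ c)   [distribute ∧ over ∨]
= (a ∧ ¬c) ∨ (b ∧ ¬d ∧ ¬c) ∨ (¬b ∧ d ∧ ¬c) ∨ (¬a ∧ ¬b ∧ ¬d ∧ c) ∨ (¬a ∧ d ∧ b ∧ c)   [simplify]

(a ∧ ¬c) ∨ (b ∧ ¬d ∧ ¬c) ∨ (¬b ∧ d ∧ ¬c) ∨ (¬a ∧ ¬b ∧ ¬d ∧ c) ∨ (¬a ∧ d ∧ b ∧ c)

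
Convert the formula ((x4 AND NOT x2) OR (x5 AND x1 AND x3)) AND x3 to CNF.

((x4 AND NOT x2) OR (x5 AND x1 AND x3)) AND x3
≡ (x4 OR x5) AND (x4 OR x1) AND (x4 OR x3) AND (NOT x2 OR x5) AND (NOT x2 OR x1) AND (NOT x2 OR x3) AND x3   [distribute OR over AND]
≡ (x4 OR x5) AND (x4 OR x1) AND (NOT x2 OR x5) AND (NOT x2 OR x1) AND x3   [simplify]

(x4 OR x5) AND (x4 OR x1) AND (NOT x2 OR x5) AND (NOT x2 OR x1) AND x3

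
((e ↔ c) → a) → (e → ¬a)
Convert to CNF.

((e ↔ c) → a) → (e → ¬a)
≡ ¬((e ↔ c) → a) ∨ (e → ¬a)   — eliminate →
≡ ¬(¬(e ↔ c) ∨ a) ∨ (e → ¬a)   — eliminate →
≡ ¬(¬((e → c) ∧ (c → e)) ∨ a) ∨ (e → ¬a)   — eliminate ↔
≡ ¬(¬((¬e ∨ c) ∧ (c → e)) ∨ a) ∨ (e → ¬a)   — eliminate →
≡ ¬(¬((¬e ∨ c) ∧ (¬c ∨ e)) ∨ a) ∨ (e → ¬a)   — eliminate →
≡ ¬(¬((¬e ∨ c) ∧ (¬c ∨ e)) ∨ a) ∨ ¬e ∨ ¬a   — eliminate →
≡ (¬¬((¬e ∨ c) ∧ (¬c ∨ e)) ∧ ¬a) ∨ ¬e ∨ ¬a   — De Morgan
≡ ((¬e ∨ c) ∧ (¬c ∨ e) ∧ ¬a) ∨ ¬e ∨ ¬a   — double negation
≡ (¬e ∨ c ∨ ¬e ∨ ¬a) ∧ (¬c ∨ e ∨ ¬e ∨ ¬a) ∧ (¬a ∨ ¬e ∨ ¬a)   — distribute ∨ over ∧
≡ ¬a ∨ ¬e   — simplify

¬a ∨ ¬e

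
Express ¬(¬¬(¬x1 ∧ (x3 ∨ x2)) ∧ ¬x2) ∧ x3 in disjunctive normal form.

(x1 ∧ x3) ∨ (x2 ∧ x3)

¬(¬¬(¬x1 ∧ (x3 ∨ x2)) ∧ ¬x2) ∧ x3
≡ (¬¬¬(¬x1 ∧ (x3 ∨ x2)) ∨ ¬¬x2) ∧ x3   (De Morgan)
≡ (¬(¬x1 ∧ (x3 ∨ x2)) ∨ ¬¬x2) ∧ x3   (double negation)
≡ (¬¬x1 ∨ ¬(x3 ∨ x2) ∨ ¬¬x2) ∧ x3   (De Morgan)
≡ (x1 ∨ ¬(x3 ∨ x2) ∨ ¬¬x2) ∧ x3   (double negation)
≡ (x1 ∨ (¬x3 ∧ ¬x2) ∨ ¬¬x2) ∧ x3   (De Morgan)
≡ (x1 ∨ (¬x3 ∧ ¬x2) ∨ x2) ∧ x3   (double negation)
≡ (x1 ∧ x3) ∨ (¬x3 ∧ ¬x2 ∧ x3) ∨ (x2 ∧ x3)   (distribute ∧ over ∨)
≡ (x1 ∧ x3) ∨ (x2 ∧ x3)   (simplify)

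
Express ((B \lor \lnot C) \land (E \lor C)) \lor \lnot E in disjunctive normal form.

((B \lor \lnot C) \land (E \lor C)) \lor \lnot E
= (B \land E) \lor (B \land C) \lor (\lnot C \land E) \lor (\lnot C \land C) \lor \lnot E   [distribute \land over \lor]
= (B \land E) \lor (B \land C) \lor (\lnot C \land E) \lor \lnot E   [simplify]

(B \land E) \lor (B \land C) \lor (\lnot C \land E) \lor \lnot E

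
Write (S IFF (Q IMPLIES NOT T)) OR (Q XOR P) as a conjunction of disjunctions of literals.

(NOT S OR NOT Q OR NOT T OR NOT P) AND (Q OR S OR P) AND (T OR S OR NOT Q OR NOT P)

(S IFF (Q IMPLIES NOT T)) OR (Q XOR P)
⇔ ((S IMPLIES (Q IMPLIES NOT T)) AND ((Q IMPLIES NOT T) IMPLIES S)) OR (Q XOR P)   — eliminate IFF
⇔ ((NOT S OR (Q IMPLIES NOT T)) AND ((Q IMPLIES NOT T) IMPLIES S)) OR (Q XOR P)   — eliminate IMPLIES
⇔ ((NOT S OR NOT Q OR NOT T) AND ((Q IMPLIES NOT T) IMPLIES S)) OR (Q XOR P)   — eliminate IMPLIES
⇔ ((NOT S OR NOT Q OR NOT T) AND (NOT (Q IMPLIES NOT T) OR S)) OR (Q XOR P)   — eliminate IMPLIES
⇔ ((NOT S OR NOT Q OR NOT T) AND (NOT (NOT Q OR NOT T) OR S)) OR (Q XOR P)   — eliminate IMPLIES
⇔ ((NOT S OR NOT Q OR NOT T) AND (NOT (NOT Q OR NOT T) OR S)) OR ((Q OR P) AND NOT (Q AND P))   — expand XOR
⇔ ((NOT S OR NOT Q OR NOT T) AND ((NOT NOT Q AND NOT NOT T) OR S)) OR ((Q OR P) AND NOT (Q AND P))   — De Morgan
⇔ ((NOT S OR NOT Q OR NOT T) AND ((Q AND NOT NOT T) OR S)) OR ((Q OR P) AND NOT (Q AND P))   — double negation
⇔ ((NOT S OR NOT Q OR NOT T) AND ((Q AND T) OR S)) OR ((Q OR P) AND NOT (Q AND P))   — double negation
⇔ ((NOT S OR NOT Q OR NOT T) AND ((Q AND T) OR S)) OR ((Q OR P) AND (NOT Q OR NOT P))   — De Morgan
⇔ (NOT S OR NOT Q OR NOT T OR Q OR P) AND (NOT S OR NOT Q OR NOT T OR NOT Q OR NOT P) AND (Q OR S OR Q OR P) AND (Q OR S OR NOT Q OR NOT P) AND (T OR S OR Q OR P) AND (T OR S OR NOT Q OR NOT P)   — distribute OR over AND
⇔ (NOT S OR NOT Q OR NOT T OR NOT P) AND (Q OR S OR P) AND (T OR S OR NOT Q OR NOT P)   — simplify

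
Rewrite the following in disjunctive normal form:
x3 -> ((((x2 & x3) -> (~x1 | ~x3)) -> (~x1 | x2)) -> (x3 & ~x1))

~x3 | (~x2 & x1) | (x3 & ~x1)

x3 -> ((((x2 & x3) -> (~x1 | ~x3)) -> (~x1 | x2)) -> (x3 & ~x1))
≡ ~x3 | ((((x2 & x3) -> (~x1 | ~x3)) -> (~x1 | x2)) -> (x3 & ~x1))   — eliminate ->
≡ ~x3 | ~(((x2 & x3) -> (~x1 | ~x3)) -> (~x1 | x2)) | (x3 & ~x1)   — eliminate ->
≡ ~x3 | ~(~((x2 & x3) -> (~x1 | ~x3)) | ~x1 | x2) | (x3 & ~x1)   — eliminate ->
≡ ~x3 | ~(~(~(x2 & x3) | ~x1 | ~x3) | ~x1 | x2) | (x3 & ~x1)   — eliminate ->
≡ ~x3 | (~~(~(x2 & x3) | ~x1 | ~x3) & ~~x1 & ~x2) | (x3 & ~x1)   — De Morgan
≡ ~x3 | ((~(x2 & x3) | ~x1 | ~x3) & ~~x1 & ~x2) | (x3 & ~x1)   — double negation
≡ ~x3 | ((~x2 | ~x3 | ~x1 | ~x3) & ~~x1 & ~x2) | (x3 & ~x1)   — De Morgan
≡ ~x3 | ((~x2 | ~x3 | ~x1 | ~x3) & x1 & ~x2) | (x3 & ~x1)   — double negation
≡ ~x3 | (~x2 & x1 & ~x2) | (~x3 & x1 & ~x2) | (~x1 & x1 & ~x2) | (~x3 & x1 & ~x2) | (x3 & ~x1)   — distribute & over |
≡ ~x3 | (~x2 & x1) | (x3 & ~x1)   — simplify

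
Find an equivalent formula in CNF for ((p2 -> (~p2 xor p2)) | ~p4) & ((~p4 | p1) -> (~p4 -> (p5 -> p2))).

((p2 -> (~p2 xor p2)) | ~p4) & ((~p4 | p1) -> (~p4 -> (p5 -> p2)))
≡ (~p2 | (~p2 xor p2) | ~p4) & ((~p4 | p1) -> (~p4 -> (p5 -> p2)))   — eliminate ->
≡ (~p2 | ((~p2 | p2) & ~(~p2 & p2)) | ~p4) & ((~p4 | p1) -> (~p4 -> (p5 -> p2)))   — expand xor
≡ (~p2 | ((~p2 | p2) & ~(~p2 & p2)) | ~p4) & (~(~p4 | p1) | (~p4 -> (p5 -> p2)))   — eliminate ->
≡ (~p2 | ((~p2 | p2) & ~(~p2 & p2)) | ~p4) & (~(~p4 | p1) | ~~p4 | (p5 -> p2))   — eliminate ->
≡ (~p2 | ((~p2 | p2) & ~(~p2 & p2)) | ~p4) & (~(~p4 | p1) | ~~p4 | ~p5 | p2)   — eliminate ->
≡ (~p2 | ((~p2 | p2) & (~~p2 | ~p2)) | ~p4) & (~(~p4 | p1) | ~~p4 | ~p5 | p2)   — De Morgan
≡ (~p2 | ((~p2 | p2) & (p2 | ~p2)) | ~p4) & (~(~p4 | p1) | ~~p4 | ~p5 | p2)   — double negation
≡ (~p2 | ((~p2 | p2) & (p2 | ~p2)) | ~p4) & ((~~p4 & ~p1) | ~~p4 | ~p5 | p2)   — De Morgan
≡ (~p2 | ((~p2 | p2) & (p2 | ~p2)) | ~p4) & ((p4 & ~p1) | ~~p4 | ~p5 | p2)   — double negation
≡ (~p2 | ((~p2 | p2) & (p2 | ~p2)) | ~p4) & ((p4 & ~p1) | p4 | ~p5 | p2)   — double negation
≡ (~p2 | ~p2 | p2 | ~p4) & (~p2 | p2 | ~p2 | ~p4) & (p4 | p4 | ~p5 | p2) & (~p1 | p4 | ~p5 | p2)   — distribute | over &
≡ p4 | ~p5 | p2   — simplify

p4 | ~p5 | p2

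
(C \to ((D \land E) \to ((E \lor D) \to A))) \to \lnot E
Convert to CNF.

(C \to ((D \land E) \to ((E \lor D) \to A))) \to \lnot E
⇔ \lnot (C \to ((D \land E) \to ((E \lor D) \to A))) \lor \lnot E   [eliminate \to]
⇔ \lnot (\lnot C \lor ((D \land E) \to ((E \lor D) \to A))) \lor \lnot E   [eliminate \to]
⇔ \lnot (\lnot C \lor \lnot (D \land E) \lor ((E \lor D) \to A)) \lor \lnot E   [eliminate \to]
⇔ \lnot (\lnot C \lor \lnot (D \land E) \lor \lnot (E \lor D) \lor A) \lor \lnot E   [eliminate \to]
⇔ (\lnot \lnot C \land \lnot \lnot (D \land E) \land \lnot \lnot (E \lor D) \land \lnot A) \lor \lnot E   [De Morgan]
⇔ (C \land \lnot \lnot (D \land E) \land \lnot \lnot (E \lor D) \land \lnot A) \lor \lnot E   [double negation]
⇔ (C \land D \land E \land \lnot \lnot (E \lor D) \land \lnot A) \lor \lnot E   [double negation]
⇔ (C \land D \land E \land (E \lor D) \land \lnot A) \lor \lnot E   [double negation]
⇔ (C \lor \lnot E) \land (D \lor \lnot E) \land (E \lor \lnot E) \land (E \lor D \lor \lnot E) \land (\lnot A \lor \lnot E)   [distribute \lor over \land]
⇔ (C \lor \lnot E) \land (D \lor \lnot E) \land (\lnot A \lor \lnot E)   [simplify]

(C \lor \lnot E) \land (D \lor \lnot E) \land (\lnot A \lor \lnot E)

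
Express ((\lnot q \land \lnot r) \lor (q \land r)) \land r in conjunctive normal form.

(\lnot r \lor q) \land r

((\lnot q \land \lnot r) \lor (q \land r)) \land r
= (\lnot q \lor q) \land (\lnot q \lor r) \land (\lnot r \lor q) \land (\lnot r \lor r) \land r   (distribute \lor over \land)
= (\lnot r \lor q) \land r   (simplify)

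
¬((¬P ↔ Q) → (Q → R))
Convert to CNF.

(¬Q ∨ ¬P) ∧ Q ∧ ¬R

¬((¬P ↔ Q) → (Q → R))
≡ ¬(¬(¬P ↔ Q) ∨ (Q → R))
≡ ¬(¬((¬P → Q) ∧ (Q → ¬P)) ∨ (Q → R))
≡ ¬(¬((¬¬P ∨ Q) ∧ (Q → ¬P)) ∨ (Q → R))
≡ ¬(¬((¬¬P ∨ Q) ∧ (¬Q ∨ ¬P)) ∨ (Q → R))
≡ ¬(¬((¬¬P ∨ Q) ∧ (¬Q ∨ ¬P)) ∨ ¬Q ∨ R)
≡ ¬¬((¬¬P ∨ Q) ∧ (¬Q ∨ ¬P)) ∧ ¬¬Q ∧ ¬R
≡ (¬¬P ∨ Q) ∧ (¬Q ∨ ¬P) ∧ ¬¬Q ∧ ¬R
≡ (P ∨ Q) ∧ (¬Q ∨ ¬P) ∧ ¬¬Q ∧ ¬R
≡ (P ∨ Q) ∧ (¬Q ∨ ¬P) ∧ Q ∧ ¬R
≡ (¬Q ∨ ¬P) ∧ Q ∧ ¬R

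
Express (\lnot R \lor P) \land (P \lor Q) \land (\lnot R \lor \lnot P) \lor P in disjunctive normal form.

(\lnot R \lor P) \land (P \lor Q) \land (\lnot R \lor \lnot P) \lor P
⇔ \lnot R \land P \land \lnot R \lor \lnot R \land P \land \lnot P \lor \lnot R \land Q \land \lnot R \lor \lnot R \land Q \land \lnot P \lor P \land P \land \lnot R \lor P \land P \land \lnot P \lor P \land Q \land \lnot R \lor P \land Q \land \lnot P \lor P   — distribute \land over \lor
⇔ \lnot R \land Q \lor P   — simplify

\lnot R \land Q \lor P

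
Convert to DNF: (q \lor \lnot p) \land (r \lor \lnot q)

(q \lor \lnot p) \land (r \lor \lnot q)
⇔ (q \land r) \lor (q \land \lnot q) \lor (\lnot p \land r) \lor (\lnot p \land \lnot q)   (distribute \land over \lor)
⇔ (q \land r) \lor (\lnot p \land r) \lor (\lnot p \land \lnot q)   (simplify)

(q \land r) \lor (\lnot p \land r) \lor (\lnot p \land \lnot q)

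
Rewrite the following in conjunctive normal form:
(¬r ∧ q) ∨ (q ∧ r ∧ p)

(¬r ∨ p) ∧ q

(¬r ∧ q) ∨ (q ∧ r ∧ p)
≡ (¬r ∨ q) ∧ (¬r ∨ r) ∧ (¬r ∨ p) ∧ (q ∨ q) ∧ (q ∨ r) ∧ (q ∨ p)   (distribute ∨ over ∧)
≡ (¬r ∨ p) ∧ q   (simplify)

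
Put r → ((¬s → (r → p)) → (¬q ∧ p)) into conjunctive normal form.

(¬r ∨ ¬s ∨ ¬q) ∧ (¬r ∨ ¬s ∨ p) ∧ (¬r ∨ ¬p ∨ ¬q)

r → ((¬s → (r → p)) → (¬q ∧ p))
= ¬r ∨ ((¬s → (r → p)) → (¬q ∧ p))   [eliminate →]
= ¬r ∨ ¬(¬s → (r → p)) ∨ (¬q ∧ p)   [eliminate →]
= ¬r ∨ ¬(¬¬s ∨ (r → p)) ∨ (¬q ∧ p)   [eliminate →]
= ¬r ∨ ¬(¬¬s ∨ ¬r ∨ p) ∨ (¬q ∧ p)   [eliminate →]
= ¬r ∨ (¬¬¬s ∧ ¬¬r ∧ ¬p) ∨ (¬q ∧ p)   [De Morgan]
= ¬r ∨ (¬s ∧ ¬¬r ∧ ¬p) ∨ (¬q ∧ p)   [double negation]
= ¬r ∨ (¬s ∧ r ∧ ¬p) ∨ (¬q ∧ p)   [double negation]
= (¬r ∨ ¬s ∨ ¬q) ∧ (¬r ∨ ¬s ∨ p) ∧ (¬r ∨ r ∨ ¬q) ∧ (¬r ∨ r ∨ p) ∧ (¬r ∨ ¬p ∨ ¬q) ∧ (¬r ∨ ¬p ∨ p)   [distribute ∨ over ∧]
= (¬r ∨ ¬s ∨ ¬q) ∧ (¬r ∨ ¬s ∨ p) ∧ (¬r ∨ ¬p ∨ ¬q)   [simplify]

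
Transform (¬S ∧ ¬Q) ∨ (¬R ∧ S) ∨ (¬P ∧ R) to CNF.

(¬S ∨ ¬R ∨ ¬P) ∧ (¬Q ∨ ¬R ∨ ¬P) ∧ (¬Q ∨ S ∨ ¬P) ∧ (¬Q ∨ S ∨ R)

(¬S ∧ ¬Q) ∨ (¬R ∧ S) ∨ (¬P ∧ R)
⇔ (¬S ∨ ¬R ∨ ¬P) ∧ (¬S ∨ ¬R ∨ R) ∧ (¬S ∨ S ∨ ¬P) ∧ (¬S ∨ S ∨ R) ∧ (¬Q ∨ ¬R ∨ ¬P) ∧ (¬Q ∨ ¬R ∨ R) ∧ (¬Q ∨ S ∨ ¬P) ∧ (¬Q ∨ S ∨ R)   (distribute ∨ over ∧)
⇔ (¬S ∨ ¬R ∨ ¬P) ∧ (¬Q ∨ ¬R ∨ ¬P) ∧ (¬Q ∨ S ∨ ¬P) ∧ (¬Q ∨ S ∨ R)   (simplify)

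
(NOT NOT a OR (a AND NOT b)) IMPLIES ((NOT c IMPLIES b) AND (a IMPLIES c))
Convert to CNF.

(NOT NOT a OR (a AND NOT b)) IMPLIES ((NOT c IMPLIES b) AND (a IMPLIES c))
= NOT (NOT NOT a OR (a AND NOT b)) OR ((NOT c IMPLIES b) AND (a IMPLIES c))   [eliminate IMPLIES]
= NOT (NOT NOT a OR (a AND NOT b)) OR ((NOT NOT c OR b) AND (a IMPLIES c))   [eliminate IMPLIES]
= NOT (NOT NOT a OR (a AND NOT b)) OR ((NOT NOT c OR b) AND (NOT a OR c))   [eliminate IMPLIES]
= (NOT NOT NOT a AND NOT (a AND NOT b)) OR ((NOT NOT c OR b) AND (NOT a OR c))   [De Morgan]
= (NOT a AND NOT (a AND NOT b)) OR ((NOT NOT c OR b) AND (NOT a OR c))   [double negation]
= (NOT a AND (NOT a OR NOT NOT b)) OR ((NOT NOT c OR b) AND (NOT a OR c))   [De Morgan]
= (NOT a AND (NOT a OR b)) OR ((NOT NOT c OR b) AND (NOT a OR c))   [double negation]
= (NOT a AND (NOT a OR b)) OR ((c OR b) AND (NOT a OR c))   [double negation]
= (NOT a OR c OR b) AND (NOT a OR NOT a OR c) AND (NOT a OR b OR c OR b) AND (NOT a OR b OR NOT a OR c)   [distribute OR over AND]
= NOT a OR c   [simplify]

NOT a OR c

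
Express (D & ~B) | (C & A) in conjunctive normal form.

(D & ~B) | (C & A)
= (D | C) & (D | A) & (~B | C) & (~B | A)   (distribute | over &)

(D | C) & (D | A) & (~B | C) & (~B | A)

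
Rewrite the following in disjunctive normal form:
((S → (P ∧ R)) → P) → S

(¬S ∧ ¬P) ∨ S

((S → (P ∧ R)) → P) → S
≡ ¬((S → (P ∧ R)) → P) ∨ S   (eliminate →)
≡ ¬(¬(S → (P ∧ R)) ∨ P) ∨ S   (eliminate →)
≡ ¬(¬(¬S ∨ (P ∧ R)) ∨ P) ∨ S   (eliminate →)
≡ (¬¬(¬S ∨ (P ∧ R)) ∧ ¬P) ∨ S   (De Morgan)
≡ ((¬S ∨ (P ∧ R)) ∧ ¬P) ∨ S   (double negation)
≡ (¬S ∧ ¬P) ∨ (P ∧ R ∧ ¬P) ∨ S   (distribute ∧ over ∨)
≡ (¬S ∧ ¬P) ∨ S   (simplify)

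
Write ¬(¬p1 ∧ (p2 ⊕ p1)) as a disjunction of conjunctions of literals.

p1 ∨ (¬p2 ∧ ¬p1)

¬(¬p1 ∧ (p2 ⊕ p1))
⇔ ¬(¬p1 ∧ ((p2 ∧ ¬p1) ∨ (¬p2 ∧ p1)))   — expand ⊕
⇔ ¬¬p1 ∨ ¬((p2 ∧ ¬p1) ∨ (¬p2 ∧ p1))   — De Morgan
⇔ p1 ∨ ¬((p2 ∧ ¬p1) ∨ (¬p2 ∧ p1))   — double negation
⇔ p1 ∨ (¬(p2 ∧ ¬p1) ∧ ¬(¬p2 ∧ p1))   — De Morgan
⇔ p1 ∨ ((¬p2 ∨ ¬¬p1) ∧ ¬(¬p2 ∧ p1))   — De Morgan
⇔ p1 ∨ ((¬p2 ∨ p1) ∧ ¬(¬p2 ∧ p1))   — double negation
⇔ p1 ∨ ((¬p2 ∨ p1) ∧ (¬¬p2 ∨ ¬p1))   — De Morgan
⇔ p1 ∨ ((¬p2 ∨ p1) ∧ (p2 ∨ ¬p1))   — double negation
⇔ p1 ∨ (¬p2 ∧ p2) ∨ (¬p2 ∧ ¬p1) ∨ (p1 ∧ p2) ∨ (p1 ∧ ¬p1)   — distribute ∧ over ∨
⇔ p1 ∨ (¬p2 ∧ ¬p1)   — simplify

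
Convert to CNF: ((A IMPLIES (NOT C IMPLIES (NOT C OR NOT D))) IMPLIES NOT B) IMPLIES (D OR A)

B OR D OR A

((A IMPLIES (NOT C IMPLIES (NOT C OR NOT D))) IMPLIES NOT B) IMPLIES (D OR A)
≡ NOT ((A IMPLIES (NOT C IMPLIES (NOT C OR NOT D))) IMPLIES NOT B) OR D OR A   [eliminate IMPLIES]
≡ NOT (NOT (A IMPLIES (NOT C IMPLIES (NOT C OR NOT D))) OR NOT B) OR D OR A   [eliminate IMPLIES]
≡ NOT (NOT (NOT A OR (NOT C IMPLIES (NOT C OR NOT D))) OR NOT B) OR D OR A   [eliminate IMPLIES]
≡ NOT (NOT (NOT A OR NOT NOT C OR NOT C OR NOT D) OR NOT B) OR D OR A   [eliminate IMPLIES]
≡ (NOT NOT (NOT A OR NOT NOT C OR NOT C OR NOT D) AND NOT NOT B) OR D OR A   [De Morgan]
≡ ((NOT A OR NOT NOT C OR NOT C OR NOT D) AND NOT NOT B) OR D OR A   [double negation]
≡ ((NOT A OR C OR NOT C OR NOT D) AND NOT NOT B) OR D OR A   [double negation]
≡ ((NOT A OR C OR NOT C OR NOT D) AND B) OR D OR A   [double negation]
≡ (NOT A OR C OR NOT C OR NOT D OR D OR A) AND (B OR D OR A)   [distribute OR over AND]
≡ B OR D OR A   [simplify]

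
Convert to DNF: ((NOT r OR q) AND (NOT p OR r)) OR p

((NOT r OR q) AND (NOT p OR r)) OR p
⇔ (NOT r AND NOT p) OR (NOT r AND r) OR (q AND NOT p) OR (q AND r) OR p
⇔ (NOT r AND NOT p) OR (q AND NOT p) OR (q AND r) OR p

(NOT r AND NOT p) OR (q AND NOT p) OR (q AND r) OR p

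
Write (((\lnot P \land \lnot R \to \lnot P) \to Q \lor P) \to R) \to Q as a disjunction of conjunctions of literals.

(((\lnot P \land \lnot R \to \lnot P) \to Q \lor P) \to R) \to Q
= \lnot (((\lnot P \land \lnot R \to \lnot P) \to Q \lor P) \to R) \lor Q   (eliminate \to)
= \lnot (\lnot ((\lnot P \land \lnot R \to \lnot P) \to Q \lor P) \lor R) \lor Q   (eliminate \to)
= \lnot (\lnot (\lnot (\lnot P \land \lnot R \to \lnot P) \lor Q \lor P) \lor R) \lor Q   (eliminate \to)
= \lnot (\lnot (\lnot (\lnot (\lnot P \land \lnot R) \lor \lnot P) \lor Q \lor P) \lor R) \lor Q   (eliminate \to)
= \lnot \lnot (\lnot (\lnot (\lnot P \land \lnot R) \lor \lnot P) \lor Q \lor P) \land \lnot R \lor Q   (De Morgan)
= (\lnot (\lnot (\lnot P \land \lnot R) \lor \lnot P) \lor Q \lor P) \land \lnot R \lor Q   (double negation)
= (\lnot \lnot (\lnot P \land \lnot R) \land \lnot \lnot P \lor Q \lor P) \land \lnot R \lor Q   (De Morgan)
= (\lnot P \land \lnot R \land \lnot \lnot P \lor Q \lor P) \land \lnot R \lor Q   (double negation)
= (\lnot P \land \lnot R \land P \lor Q \lor P) \land \lnot R \lor Q   (double negation)
= \lnot P \land \lnot R \land P \land \lnot R \lor Q \land \lnot R \lor P \land \lnot R \lor Q   (distribute \land over \lor)
= P \land \lnot R \lor Q   (simplify)

P \land \lnot R \lor Q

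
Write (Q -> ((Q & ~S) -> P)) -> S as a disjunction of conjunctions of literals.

(Q -> ((Q & ~S) -> P)) -> S
⇔ ~(Q -> ((Q & ~S) -> P)) | S   [eliminate ->]
⇔ ~(~Q | ((Q & ~S) -> P)) | S   [eliminate ->]
⇔ ~(~Q | ~(Q & ~S) | P) | S   [eliminate ->]
⇔ (~~Q & ~~(Q & ~S) & ~P) | S   [De Morgan]
⇔ (Q & ~~(Q & ~S) & ~P) | S   [double negation]
⇔ (Q & Q & ~S & ~P) | S   [double negation]
⇔ (Q & ~S & ~P) | S   [simplify]

(Q & ~S & ~P) | S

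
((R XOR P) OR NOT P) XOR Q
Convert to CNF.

(NOT R OR NOT P OR Q) AND (NOT P OR R OR NOT Q) AND (P OR NOT Q)

((R XOR P) OR NOT P) XOR Q
≡ ((R XOR P) OR NOT P OR Q) AND NOT (((R XOR P) OR NOT P) AND Q)   — expand XOR
≡ (((R OR P) AND NOT (R AND P)) OR NOT P OR Q) AND NOT (((R XOR P) OR NOT P) AND Q)   — expand XOR
≡ (((R OR P) AND NOT (R AND P)) OR NOT P OR Q) AND NOT ((((R OR P) AND NOT (R AND P)) OR NOT P) AND Q)   — expand XOR
≡ (((R OR P) AND (NOT R OR NOT P)) OR NOT P OR Q) AND NOT ((((R OR P) AND NOT (R AND P)) OR NOT P) AND Q)   — De Morgan
≡ (((R OR P) AND (NOT R OR NOT P)) OR NOT P OR Q) AND (NOT (((R OR P) AND NOT (R AND P)) OR NOT P) OR NOT Q)   — De Morgan
≡ (((R OR P) AND (NOT R OR NOT P)) OR NOT P OR Q) AND ((NOT ((R OR P) AND NOT (R AND P)) AND NOT NOT P) OR NOT Q)   — De Morgan
≡ (((R OR P) AND (NOT R OR NOT P)) OR NOT P OR Q) AND (((NOT (R OR P) OR NOT NOT (R AND P)) AND NOT NOT P) OR NOT Q)   — De Morgan
≡ (((R OR P) AND (NOT R OR NOT P)) OR NOT P OR Q) AND ((((NOT R AND NOT P) OR NOT NOT (R AND P)) AND NOT NOT P) OR NOT Q)   — De Morgan
≡ (((R OR P) AND (NOT R OR NOT P)) OR NOT P OR Q) AND ((((NOT R AND NOT P) OR (R AND P)) AND NOT NOT P) OR NOT Q)   — double negation
≡ (((R OR P) AND (NOT R OR NOT P)) OR NOT P OR Q) AND ((((NOT R AND NOT P) OR (R AND P)) AND P) OR NOT Q)   — double negation
≡ (R OR P OR NOT P OR Q) AND (NOT R OR NOT P OR NOT P OR Q) AND (NOT R OR R OR NOT Q) AND (NOT R OR P OR NOT Q) AND (NOT P OR R OR NOT Q) AND (NOT P OR P OR NOT Q) AND (P OR NOT Q)   — distribute OR over AND
≡ (NOT R OR NOT P OR Q) AND (NOT P OR R OR NOT Q) AND (P OR NOT Q)   — simplify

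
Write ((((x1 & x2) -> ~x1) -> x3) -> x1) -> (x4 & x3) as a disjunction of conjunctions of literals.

((((x1 & x2) -> ~x1) -> x3) -> x1) -> (x4 & x3)
= ~((((x1 & x2) -> ~x1) -> x3) -> x1) | (x4 & x3)   (eliminate ->)
= ~(~(((x1 & x2) -> ~x1) -> x3) | x1) | (x4 & x3)   (eliminate ->)
= ~(~(~((x1 & x2) -> ~x1) | x3) | x1) | (x4 & x3)   (eliminate ->)
= ~(~(~(~(x1 & x2) | ~x1) | x3) | x1) | (x4 & x3)   (eliminate ->)
= (~~(~(~(x1 & x2) | ~x1) | x3) & ~x1) | (x4 & x3)   (De Morgan)
= ((~(~(x1 & x2) | ~x1) | x3) & ~x1) | (x4 & x3)   (double negation)
= (((~~(x1 & x2) & ~~x1) | x3) & ~x1) | (x4 & x3)   (De Morgan)
= (((x1 & x2 & ~~x1) | x3) & ~x1) | (x4 & x3)   (double negation)
= (((x1 & x2 & x1) | x3) & ~x1) | (x4 & x3)   (double negation)
= (x1 & x2 & x1 & ~x1) | (x3 & ~x1) | (x4 & x3)   (distribute & over |)
= (x3 & ~x1) | (x4 & x3)   (simplify)

(x3 & ~x1) | (x4 & x3)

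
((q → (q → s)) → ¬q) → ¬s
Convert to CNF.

q ∨ ¬s

((q → (q → s)) → ¬q) → ¬s
⇔ ¬((q → (q → s)) → ¬q) ∨ ¬s   — eliminate →
⇔ ¬(¬(q → (q → s)) ∨ ¬q) ∨ ¬s   — eliminate →
⇔ ¬(¬(¬q ∨ (q → s)) ∨ ¬q) ∨ ¬s   — eliminate →
⇔ ¬(¬(¬q ∨ ¬q ∨ s) ∨ ¬q) ∨ ¬s   — eliminate →
⇔ (¬¬(¬q ∨ ¬q ∨ s) ∧ ¬¬q) ∨ ¬s   — De Morgan
⇔ ((¬q ∨ ¬q ∨ s) ∧ ¬¬q) ∨ ¬s   — double negation
⇔ ((¬q ∨ ¬q ∨ s) ∧ q) ∨ ¬s   — double negation
⇔ (¬q ∨ ¬q ∨ s ∨ ¬s) ∧ (q ∨ ¬s)   — distribute ∨ over ∧
⇔ q ∨ ¬s   — simplify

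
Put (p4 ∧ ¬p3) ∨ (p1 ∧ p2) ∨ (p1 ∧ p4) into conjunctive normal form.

(p4 ∧ ¬p3) ∨ (p1 ∧ p2) ∨ (p1 ∧ p4)
≡ (p4 ∨ p1 ∨ p1) ∧ (p4 ∨ p1 ∨ p4) ∧ (p4 ∨ p2 ∨ p1) ∧ (p4 ∨ p2 ∨ p4) ∧ (¬p3 ∨ p1 ∨ p1) ∧ (¬p3 ∨ p1 ∨ p4) ∧ (¬p3 ∨ p2 ∨ p1) ∧ (¬p3 ∨ p2 ∨ p4)   (distribute ∨ over ∧)
≡ (p4 ∨ p1) ∧ (p4 ∨ p2) ∧ (¬p3 ∨ p1)   (simplify)

(p4 ∨ p1) ∧ (p4 ∨ p2) ∧ (¬p3 ∨ p1)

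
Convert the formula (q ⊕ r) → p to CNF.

(q ⊕ r) → p
⇔ ¬(q ⊕ r) ∨ p   — eliminate →
⇔ ¬((q ∨ r) ∧ ¬(q ∧ r)) ∨ p   — expand ⊕
⇔ ¬(q ∨ r) ∨ ¬¬(q ∧ r) ∨ p   — De Morgan
⇔ (¬q ∧ ¬r) ∨ ¬¬(q ∧ r) ∨ p   — De Morgan
⇔ (¬q ∧ ¬r) ∨ (q ∧ r) ∨ p   — double negation
⇔ (¬q ∨ q ∨ p) ∧ (¬q ∨ r ∨ p) ∧ (¬r ∨ q ∨ p) ∧ (¬r ∨ r ∨ p)   — distribute ∨ over ∧
⇔ (¬q ∨ r ∨ p) ∧ (¬r ∨ q ∨ p)   — simplify

(¬q ∨ r ∨ p) ∧ (¬r ∨ q ∨ p)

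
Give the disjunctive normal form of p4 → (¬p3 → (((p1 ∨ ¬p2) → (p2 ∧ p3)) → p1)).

p4 → (¬p3 → (((p1 ∨ ¬p2) → (p2 ∧ p3)) → p1))
= ¬p4 ∨ (¬p3 → (((p1 ∨ ¬p2) → (p2 ∧ p3)) → p1))   [eliminate →]
= ¬p4 ∨ ¬¬p3 ∨ (((p1 ∨ ¬p2) → (p2 ∧ p3)) → p1)   [eliminate →]
= ¬p4 ∨ ¬¬p3 ∨ ¬((p1 ∨ ¬p2) → (p2 ∧ p3)) ∨ p1   [eliminate →]
= ¬p4 ∨ ¬¬p3 ∨ ¬(¬(p1 ∨ ¬p2) ∨ (p2 ∧ p3)) ∨ p1   [eliminate →]
= ¬p4 ∨ p3 ∨ ¬(¬(p1 ∨ ¬p2) ∨ (p2 ∧ p3)) ∨ p1   [double negation]
= ¬p4 ∨ p3 ∨ (¬¬(p1 ∨ ¬p2) ∧ ¬(p2 ∧ p3)) ∨ p1   [De Morgan]
= ¬p4 ∨ p3 ∨ ((p1 ∨ ¬p2) ∧ ¬(p2 ∧ p3)) ∨ p1   [double negation]
= ¬p4 ∨ p3 ∨ ((p1 ∨ ¬p2) ∧ (¬p2 ∨ ¬p3)) ∨ p1   [De Morgan]
= ¬p4 ∨ p3 ∨ (p1 ∧ ¬p2) ∨ (p1 ∧ ¬p3) ∨ (¬p2 ∧ ¬p2) ∨ (¬p2 ∧ ¬p3) ∨ p1   [distribute ∧ over ∨]
= ¬p4 ∨ p3 ∨ ¬p2 ∨ p1   [simplify]

¬p4 ∨ p3 ∨ ¬p2 ∨ p1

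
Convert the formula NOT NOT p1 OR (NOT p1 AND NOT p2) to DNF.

NOT NOT p1 OR (NOT p1 AND NOT p2)
= p1 OR (NOT p1 AND NOT p2)   — double negation

p1 OR (NOT p1 AND NOT p2)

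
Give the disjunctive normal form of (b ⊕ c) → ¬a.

(b ⊕ c) → ¬a
≡ ¬(b ⊕ c) ∨ ¬a   (eliminate →)
≡ ¬((b ∧ ¬c) ∨ (¬b ∧ c)) ∨ ¬a   (expand ⊕)
≡ (¬(b ∧ ¬c) ∧ ¬(¬b ∧ c)) ∨ ¬a   (De Morgan)
≡ ((¬b ∨ ¬¬c) ∧ ¬(¬b ∧ c)) ∨ ¬a   (De Morgan)
≡ ((¬b ∨ c) ∧ ¬(¬b ∧ c)) ∨ ¬a   (double negation)
≡ ((¬b ∨ c) ∧ (¬¬b ∨ ¬c)) ∨ ¬a   (De Morgan)
≡ ((¬b ∨ c) ∧ (b ∨ ¬c)) ∨ ¬a   (double negation)
≡ (¬b ∧ b) ∨ (¬b ∧ ¬c) ∨ (c ∧ b) ∨ (c ∧ ¬c) ∨ ¬a   (distribute ∧ over ∨)
≡ (¬b ∧ ¬c) ∨ (c ∧ b) ∨ ¬a   (simplify)

(¬b ∧ ¬c) ∨ (c ∧ b) ∨ ¬a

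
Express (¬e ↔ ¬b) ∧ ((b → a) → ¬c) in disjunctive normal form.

(e ∧ b ∧ ¬a) ∨ (e ∧ b ∧ ¬c) ∨ (¬b ∧ ¬e ∧ ¬c)

(¬e ↔ ¬b) ∧ ((b → a) → ¬c)
≡ (¬e → ¬b) ∧ (¬b → ¬e) ∧ ((b → a) → ¬c)   [eliminate ↔]
≡ (¬¬e ∨ ¬b) ∧ (¬b → ¬e) ∧ ((b → a) → ¬c)   [eliminate →]
≡ (¬¬e ∨ ¬b) ∧ (¬¬b ∨ ¬e) ∧ ((b → a) → ¬c)   [eliminate →]
≡ (¬¬e ∨ ¬b) ∧ (¬¬b ∨ ¬e) ∧ (¬(b → a) ∨ ¬c)   [eliminate →]
≡ (¬¬e ∨ ¬b) ∧ (¬¬b ∨ ¬e) ∧ (¬(¬b ∨ a) ∨ ¬c)   [eliminate →]
≡ (e ∨ ¬b) ∧ (¬¬b ∨ ¬e) ∧ (¬(¬b ∨ a) ∨ ¬c)   [double negation]
≡ (e ∨ ¬b) ∧ (b ∨ ¬e) ∧ (¬(¬b ∨ a) ∨ ¬c)   [double negation]
≡ (e ∨ ¬b) ∧ (b ∨ ¬e) ∧ ((¬¬b ∧ ¬a) ∨ ¬c)   [De Morgan]
≡ (e ∨ ¬b) ∧ (b ∨ ¬e) ∧ ((b ∧ ¬a) ∨ ¬c)   [double negation]
≡ (e ∧ b ∧ b ∧ ¬a) ∨ (e ∧ b ∧ ¬c) ∨ (e ∧ ¬e ∧ b ∧ ¬a) ∨ (e ∧ ¬e ∧ ¬c) ∨ (¬b ∧ b ∧ b ∧ ¬a) ∨ (¬b ∧ b ∧ ¬c) ∨ (¬b ∧ ¬e ∧ b ∧ ¬a) ∨ (¬b ∧ ¬e ∧ ¬c)   [distribute ∧ over ∨]
≡ (e ∧ b ∧ ¬a) ∨ (e ∧ b ∧ ¬c) ∨ (¬b ∧ ¬e ∧ ¬c)   [simplify]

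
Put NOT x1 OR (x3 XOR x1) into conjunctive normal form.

NOT x1 OR (x3 XOR x1)
≡ NOT x1 OR ((x3 OR x1) AND NOT (x3 AND x1))   (expand XOR)
≡ NOT x1 OR ((x3 OR x1) AND (NOT x3 OR NOT x1))   (De Morgan)
≡ (NOT x1 OR x3 OR x1) AND (NOT x1 OR NOT x3 OR NOT x1)   (distribute OR over AND)
≡ NOT x1 OR NOT x3   (simplify)

NOT x1 OR NOT x3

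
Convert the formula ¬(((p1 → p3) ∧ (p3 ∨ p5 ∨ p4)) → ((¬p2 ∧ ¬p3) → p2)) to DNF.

¬(((p1 → p3) ∧ (p3 ∨ p5 ∨ p4)) → ((¬p2 ∧ ¬p3) → p2))
≡ ¬(¬((p1 → p3) ∧ (p3 ∨ p5 ∨ p4)) ∨ ((¬p2 ∧ ¬p3) → p2))
≡ ¬(¬((¬p1 ∨ p3) ∧ (p3 ∨ p5 ∨ p4)) ∨ ((¬p2 ∧ ¬p3) → p2))
≡ ¬(¬((¬p1 ∨ p3) ∧ (p3 ∨ p5 ∨ p4)) ∨ ¬(¬p2 ∧ ¬p3) ∨ p2)
≡ ¬¬((¬p1 ∨ p3) ∧ (p3 ∨ p5 ∨ p4)) ∧ ¬¬(¬p2 ∧ ¬p3) ∧ ¬p2
≡ (¬p1 ∨ p3) ∧ (p3 ∨ p5 ∨ p4) ∧ ¬¬(¬p2 ∧ ¬p3) ∧ ¬p2
≡ (¬p1 ∨ p3) ∧ (p3 ∨ p5 ∨ p4) ∧ ¬p2 ∧ ¬p3 ∧ ¬p2
≡ (¬p1 ∧ p3 ∧ ¬p2 ∧ ¬p3 ∧ ¬p2) ∨ (¬p1 ∧ p5 ∧ ¬p2 ∧ ¬p3 ∧ ¬p2) ∨ (¬p1 ∧ p4 ∧ ¬p2 ∧ ¬p3 ∧ ¬p2) ∨ (p3 ∧ p3 ∧ ¬p2 ∧ ¬p3 ∧ ¬p2) ∨ (p3 ∧ p5 ∧ ¬p2 ∧ ¬p3 ∧ ¬p2) ∨ (p3 ∧ p4 ∧ ¬p2 ∧ ¬p3 ∧ ¬p2)
≡ (¬p1 ∧ p5 ∧ ¬p2 ∧ ¬p3) ∨ (¬p1 ∧ p4 ∧ ¬p2 ∧ ¬p3)

(¬p1 ∧ p5 ∧ ¬p2 ∧ ¬p3) ∨ (¬p1 ∧ p4 ∧ ¬p2 ∧ ¬p3)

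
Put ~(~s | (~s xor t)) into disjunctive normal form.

~(~s | (~s xor t))
⇔ ~(~s | (~s & ~t) | (~~s & t))   — expand xor
⇔ ~~s & ~(~s & ~t) & ~(~~s & t)   — De Morgan
⇔ s & ~(~s & ~t) & ~(~~s & t)   — double negation
⇔ s & (~~s | ~~t) & ~(~~s & t)   — De Morgan
⇔ s & (s | ~~t) & ~(~~s & t)   — double negation
⇔ s & (s | t) & ~(~~s & t)   — double negation
⇔ s & (s | t) & (~~~s | ~t)   — De Morgan
⇔ s & (s | t) & (~s | ~t)   — double negation
⇔ (s & s & ~s) | (s & s & ~t) | (s & t & ~s) | (s & t & ~t)   — distribute & over |
⇔ s & ~t   — simplify

s & ~t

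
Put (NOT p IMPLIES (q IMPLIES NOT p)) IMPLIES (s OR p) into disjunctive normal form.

(NOT p IMPLIES (q IMPLIES NOT p)) IMPLIES (s OR p)
= NOT (NOT p IMPLIES (q IMPLIES NOT p)) OR s OR p   [eliminate IMPLIES]
= NOT (NOT NOT p OR (q IMPLIES NOT p)) OR s OR p   [eliminate IMPLIES]
= NOT (NOT NOT p OR NOT q OR NOT p) OR s OR p   [eliminate IMPLIES]
= (NOT NOT NOT p AND NOT NOT q AND NOT NOT p) OR s OR p   [De Morgan]
= (NOT p AND NOT NOT q AND NOT NOT p) OR s OR p   [double negation]
= (NOT p AND q AND NOT NOT p) OR s OR p   [double negation]
= (NOT p AND q AND p) OR s OR p   [double negation]
= s OR p   [simplify]

s OR p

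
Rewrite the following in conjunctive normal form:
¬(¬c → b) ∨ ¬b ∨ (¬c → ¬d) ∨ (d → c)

¬b ∨ c ∨ ¬d

¬(¬c → b) ∨ ¬b ∨ (¬c → ¬d) ∨ (d → c)
≡ ¬(¬¬c ∨ b) ∨ ¬b ∨ (¬c → ¬d) ∨ (d → c)
≡ ¬(¬¬c ∨ b) ∨ ¬b ∨ ¬¬c ∨ ¬d ∨ (d → c)
≡ ¬(¬¬c ∨ b) ∨ ¬b ∨ ¬¬c ∨ ¬d ∨ ¬d ∨ c
≡ (¬¬¬c ∧ ¬b) ∨ ¬b ∨ ¬¬c ∨ ¬d ∨ ¬d ∨ c
≡ (¬c ∧ ¬b) ∨ ¬b ∨ ¬¬c ∨ ¬d ∨ ¬d ∨ c
≡ (¬c ∧ ¬b) ∨ ¬b ∨ c ∨ ¬d ∨ ¬d ∨ c
≡ (¬c ∨ ¬b ∨ c ∨ ¬d ∨ ¬d ∨ c) ∧ (¬b ∨ ¬b ∨ c ∨ ¬d ∨ ¬d ∨ c)
≡ ¬b ∨ c ∨ ¬d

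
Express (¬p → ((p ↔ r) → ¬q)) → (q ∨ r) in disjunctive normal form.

(¬p → ((p ↔ r) → ¬q)) → (q ∨ r)
≡ ¬(¬p → ((p ↔ r) → ¬q)) ∨ q ∨ r   [eliminate →]
≡ ¬(¬¬p ∨ ((p ↔ r) → ¬q)) ∨ q ∨ r   [eliminate →]
≡ ¬(¬¬p ∨ ¬(p ↔ r) ∨ ¬q) ∨ q ∨ r   [eliminate →]
≡ ¬(¬¬p ∨ ¬((p → r) ∧ (r → p)) ∨ ¬q) ∨ q ∨ r   [eliminate ↔]
≡ ¬(¬¬p ∨ ¬((¬p ∨ r) ∧ (r → p)) ∨ ¬q) ∨ q ∨ r   [eliminate →]
≡ ¬(¬¬p ∨ ¬((¬p ∨ r) ∧ (¬r ∨ p)) ∨ ¬q) ∨ q ∨ r   [eliminate →]
≡ (¬¬¬p ∧ ¬¬((¬p ∨ r) ∧ (¬r ∨ p)) ∧ ¬¬q) ∨ q ∨ r   [De Morgan]
≡ (¬p ∧ ¬¬((¬p ∨ r) ∧ (¬r ∨ p)) ∧ ¬¬q) ∨ q ∨ r   [double negation]
≡ (¬p ∧ (¬p ∨ r) ∧ (¬r ∨ p) ∧ ¬¬q) ∨ q ∨ r   [double negation]
≡ (¬p ∧ (¬p ∨ r) ∧ (¬r ∨ p) ∧ q) ∨ q ∨ r   [double negation]
≡ (¬p ∧ ¬p ∧ ¬r ∧ q) ∨ (¬p ∧ ¬p ∧ p ∧ q) ∨ (¬p ∧ r ∧ ¬r ∧ q) ∨ (¬p ∧ r ∧ p ∧ q) ∨ q ∨ r   [distribute ∧ over ∨]
≡ q ∨ r   [simplify]

q ∨ r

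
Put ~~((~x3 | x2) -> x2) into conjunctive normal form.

~~((~x3 | x2) -> x2)
≡ ~~(~(~x3 | x2) | x2)   [eliminate ->]
≡ ~(~x3 | x2) | x2   [double negation]
≡ (~~x3 & ~x2) | x2   [De Morgan]
≡ (x3 & ~x2) | x2   [double negation]
≡ (x3 | x2) & (~x2 | x2)   [distribute | over &]
≡ x3 | x2   [simplify]

x3 | x2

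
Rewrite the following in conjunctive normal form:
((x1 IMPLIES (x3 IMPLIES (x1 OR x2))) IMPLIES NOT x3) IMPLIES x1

((x1 IMPLIES (x3 IMPLIES (x1 OR x2))) IMPLIES NOT x3) IMPLIES x1
≡ NOT ((x1 IMPLIES (x3 IMPLIES (x1 OR x2))) IMPLIES NOT x3) OR x1   [eliminate IMPLIES]
≡ NOT (NOT (x1 IMPLIES (x3 IMPLIES (x1 OR x2))) OR NOT x3) OR x1   [eliminate IMPLIES]
≡ NOT (NOT (NOT x1 OR (x3 IMPLIES (x1 OR x2))) OR NOT x3) OR x1   [eliminate IMPLIES]
≡ NOT (NOT (NOT x1 OR NOT x3 OR x1 OR x2) OR NOT x3) OR x1   [eliminate IMPLIES]
≡ (NOT NOT (NOT x1 OR NOT x3 OR x1 OR x2) AND NOT NOT x3) OR x1   [De Morgan]
≡ ((NOT x1 OR NOT x3 OR x1 OR x2) AND NOT NOT x3) OR x1   [double negation]
≡ ((NOT x1 OR NOT x3 OR x1 OR x2) AND x3) OR x1   [double negation]
≡ (NOT x1 OR NOT x3 OR x1 OR x2 OR x1) AND (x3 OR x1)   [distribute OR over AND]
≡ x3 OR x1   [simplify]

x3 OR x1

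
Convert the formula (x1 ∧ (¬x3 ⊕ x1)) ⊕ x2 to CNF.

(x1 ∧ (¬x3 ⊕ x1)) ⊕ x2
≡ ((x1 ∧ (¬x3 ⊕ x1)) ∨ x2) ∧ ¬(x1 ∧ (¬x3 ⊕ x1) ∧ x2)   (expand ⊕)
≡ ((x1 ∧ (¬x3 ∨ x1) ∧ ¬(¬x3 ∧ x1)) ∨ x2) ∧ ¬(x1 ∧ (¬x3 ⊕ x1) ∧ x2)   (expand ⊕)
≡ ((x1 ∧ (¬x3 ∨ x1) ∧ ¬(¬x3 ∧ x1)) ∨ x2) ∧ ¬(x1 ∧ (¬x3 ∨ x1) ∧ ¬(¬x3 ∧ x1) ∧ x2)   (expand ⊕)
≡ ((x1 ∧ (¬x3 ∨ x1) ∧ (¬¬x3 ∨ ¬x1)) ∨ x2) ∧ ¬(x1 ∧ (¬x3 ∨ x1) ∧ ¬(¬x3 ∧ x1) ∧ x2)   (De Morgan)
≡ ((x1 ∧ (¬x3 ∨ x1) ∧ (x3 ∨ ¬x1)) ∨ x2) ∧ ¬(x1 ∧ (¬x3 ∨ x1) ∧ ¬(¬x3 ∧ x1) ∧ x2)   (double negation)
≡ ((x1 ∧ (¬x3 ∨ x1) ∧ (x3 ∨ ¬x1)) ∨ x2) ∧ (¬x1 ∨ ¬(¬x3 ∨ x1) ∨ ¬¬(¬x3 ∧ x1) ∨ ¬x2)   (De Morgan)
≡ ((x1 ∧ (¬x3 ∨ x1) ∧ (x3 ∨ ¬x1)) ∨ x2) ∧ (¬x1 ∨ (¬¬x3 ∧ ¬x1) ∨ ¬¬(¬x3 ∧ x1) ∨ ¬x2)   (De Morgan)
≡ ((x1 ∧ (¬x3 ∨ x1) ∧ (x3 ∨ ¬x1)) ∨ x2) ∧ (¬x1 ∨ (x3 ∧ ¬x1) ∨ ¬¬(¬x3 ∧ x1) ∨ ¬x2)   (double negation)
≡ ((x1 ∧ (¬x3 ∨ x1) ∧ (x3 ∨ ¬x1)) ∨ x2) ∧ (¬x1 ∨ (x3 ∧ ¬x1) ∨ (¬x3 ∧ x1) ∨ ¬x2)   (double negation)
≡ (x1 ∨ x2) ∧ (¬x3 ∨ x1 ∨ x2) ∧ (x3 ∨ ¬x1 ∨ x2) ∧ (¬x1 ∨ x3 ∨ ¬x3 ∨ ¬x2) ∧ (¬x1 ∨ x3 ∨ x1 ∨ ¬x2) ∧ (¬x1 ∨ ¬x1 ∨ ¬x3 ∨ ¬x2) ∧ (¬x1 ∨ ¬x1 ∨ x1 ∨ ¬x2)   (distribute ∨ over ∧)
≡ (x1 ∨ x2) ∧ (x3 ∨ ¬x1 ∨ x2) ∧ (¬x1 ∨ ¬x3 ∨ ¬x2)   (simplify)

(x1 ∨ x2) ∧ (x3 ∨ ¬x1 ∨ x2) ∧ (¬x1 ∨ ¬x3 ∨ ¬x2)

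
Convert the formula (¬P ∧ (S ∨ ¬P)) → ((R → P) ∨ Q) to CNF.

(¬P ∧ (S ∨ ¬P)) → ((R → P) ∨ Q)
⇔ ¬(¬P ∧ (S ∨ ¬P)) ∨ (R → P) ∨ Q   — eliminate →
⇔ ¬(¬P ∧ (S ∨ ¬P)) ∨ ¬R ∨ P ∨ Q   — eliminate →
⇔ ¬¬P ∨ ¬(S ∨ ¬P) ∨ ¬R ∨ P ∨ Q   — De Morgan
⇔ P ∨ ¬(S ∨ ¬P) ∨ ¬R ∨ P ∨ Q   — double negation
⇔ P ∨ (¬S ∧ ¬¬P) ∨ ¬R ∨ P ∨ Q   — De Morgan
⇔ P ∨ (¬S ∧ P) ∨ ¬R ∨ P ∨ Q   — double negation
⇔ (P ∨ ¬S ∨ ¬R ∨ P ∨ Q) ∧ (P ∨ P ∨ ¬R ∨ P ∨ Q)   — distribute ∨ over ∧
⇔ P ∨ ¬R ∨ Q   — simplify

P ∨ ¬R ∨ Q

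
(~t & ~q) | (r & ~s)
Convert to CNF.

(~t & ~q) | (r & ~s)
≡ (~t | r) & (~t | ~s) & (~q | r) & (~q | ~s)

(~t | r) & (~t | ~s) & (~q | r) & (~q | ~s)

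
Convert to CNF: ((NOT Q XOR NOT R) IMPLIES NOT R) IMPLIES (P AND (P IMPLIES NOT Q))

(NOT Q OR NOT R OR P) AND (NOT Q OR NOT R OR NOT P) AND (R OR P) AND (R OR NOT P OR NOT Q)

((NOT Q XOR NOT R) IMPLIES NOT R) IMPLIES (P AND (P IMPLIES NOT Q))
≡ NOT ((NOT Q XOR NOT R) IMPLIES NOT R) OR (P AND (P IMPLIES NOT Q))
≡ NOT (NOT (NOT Q XOR NOT R) OR NOT R) OR (P AND (P IMPLIES NOT Q))
≡ NOT (NOT ((NOT Q OR NOT R) AND NOT (NOT Q AND NOT R)) OR NOT R) OR (P AND (P IMPLIES NOT Q))
≡ NOT (NOT ((NOT Q OR NOT R) AND NOT (NOT Q AND NOT R)) OR NOT R) OR (P AND (NOT P OR NOT Q))
≡ (NOT NOT ((NOT Q OR NOT R) AND NOT (NOT Q AND NOT R)) AND NOT NOT R) OR (P AND (NOT P OR NOT Q))
≡ ((NOT Q OR NOT R) AND NOT (NOT Q AND NOT R) AND NOT NOT R) OR (P AND (NOT P OR NOT Q))
≡ ((NOT Q OR NOT R) AND (NOT NOT Q OR NOT NOT R) AND NOT NOT R) OR (P AND (NOT P OR NOT Q))
≡ ((NOT Q OR NOT R) AND (Q OR NOT NOT R) AND NOT NOT R) OR (P AND (NOT P OR NOT Q))
≡ ((NOT Q OR NOT R) AND (Q OR R) AND NOT NOT R) OR (P AND (NOT P OR NOT Q))
≡ ((NOT Q OR NOT R) AND (Q OR R) AND R) OR (P AND (NOT P OR NOT Q))
≡ (NOT Q OR NOT R OR P) AND (NOT Q OR NOT R OR NOT P OR NOT Q) AND (Q OR R OR P) AND (Q OR R OR NOT P OR NOT Q) AND (R OR P) AND (R OR NOT P OR NOT Q)
≡ (NOT Q OR NOT R OR P) AND (NOT Q OR NOT R OR NOT P) AND (R OR P) AND (R OR NOT P OR NOT Q)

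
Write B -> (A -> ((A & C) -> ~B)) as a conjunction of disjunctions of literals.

~B | ~A | ~C

B -> (A -> ((A & C) -> ~B))
= ~B | (A -> ((A & C) -> ~B))   (eliminate ->)
= ~B | ~A | ((A & C) -> ~B)   (eliminate ->)
= ~B | ~A | ~(A & C) | ~B   (eliminate ->)
= ~B | ~A | ~A | ~C | ~B   (De Morgan)
= ~B | ~A | ~C   (simplify)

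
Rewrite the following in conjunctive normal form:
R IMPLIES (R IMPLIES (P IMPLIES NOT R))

NOT R OR NOT P

R IMPLIES (R IMPLIES (P IMPLIES NOT R))
⇔ NOT R OR (R IMPLIES (P IMPLIES NOT R))   [eliminate IMPLIES]
⇔ NOT R OR NOT R OR (P IMPLIES NOT R)   [eliminate IMPLIES]
⇔ NOT R OR NOT R OR NOT P OR NOT R   [eliminate IMPLIES]
⇔ NOT R OR NOT P   [simplify]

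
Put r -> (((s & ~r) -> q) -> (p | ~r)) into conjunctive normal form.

~r | p

r -> (((s & ~r) -> q) -> (p | ~r))
≡ ~r | (((s & ~r) -> q) -> (p | ~r))   [eliminate ->]
≡ ~r | ~((s & ~r) -> q) | p | ~r   [eliminate ->]
≡ ~r | ~(~(s & ~r) | q) | p | ~r   [eliminate ->]
≡ ~r | (~~(s & ~r) & ~q) | p | ~r   [De Morgan]
≡ ~r | (s & ~r & ~q) | p | ~r   [double negation]
≡ (~r | s | p | ~r) & (~r | ~r | p | ~r) & (~r | ~q | p | ~r)   [distribute | over &]
≡ ~r | p   [simplify]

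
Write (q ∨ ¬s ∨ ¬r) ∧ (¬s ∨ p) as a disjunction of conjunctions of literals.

(q ∨ ¬s ∨ ¬r) ∧ (¬s ∨ p)
= (q ∧ ¬s) ∨ (q ∧ p) ∨ (¬s ∧ ¬s) ∨ (¬s ∧ p) ∨ (¬r ∧ ¬s) ∨ (¬r ∧ p)   [distribute ∧ over ∨]
= (q ∧ p) ∨ ¬s ∨ (¬r ∧ p)   [simplify]

(q ∧ p) ∨ ¬s ∨ (¬r ∧ p)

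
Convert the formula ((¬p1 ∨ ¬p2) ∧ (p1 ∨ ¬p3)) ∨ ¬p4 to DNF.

((¬p1 ∨ ¬p2) ∧ (p1 ∨ ¬p3)) ∨ ¬p4
≡ (¬p1 ∧ p1) ∨ (¬p1 ∧ ¬p3) ∨ (¬p2 ∧ p1) ∨ (¬p2 ∧ ¬p3) ∨ ¬p4
≡ (¬p1 ∧ ¬p3) ∨ (¬p2 ∧ p1) ∨ (¬p2 ∧ ¬p3) ∨ ¬p4

(¬p1 ∧ ¬p3) ∨ (¬p2 ∧ p1) ∨ (¬p2 ∧ ¬p3) ∨ ¬p4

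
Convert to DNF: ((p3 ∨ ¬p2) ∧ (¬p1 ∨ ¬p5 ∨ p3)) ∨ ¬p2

p3 ∨ ¬p2

((p3 ∨ ¬p2) ∧ (¬p1 ∨ ¬p5 ∨ p3)) ∨ ¬p2
≡ (p3 ∧ ¬p1) ∨ (p3 ∧ ¬p5) ∨ (p3 ∧ p3) ∨ (¬p2 ∧ ¬p1) ∨ (¬p2 ∧ ¬p5) ∨ (¬p2 ∧ p3) ∨ ¬p2   [distribute ∧ over ∨]
≡ p3 ∨ ¬p2   [simplify]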